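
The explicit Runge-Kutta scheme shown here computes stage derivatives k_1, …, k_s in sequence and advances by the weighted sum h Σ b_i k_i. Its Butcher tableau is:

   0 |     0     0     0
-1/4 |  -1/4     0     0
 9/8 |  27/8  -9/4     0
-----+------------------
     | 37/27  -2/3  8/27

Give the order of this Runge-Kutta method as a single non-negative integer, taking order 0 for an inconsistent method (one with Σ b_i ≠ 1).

b = (37/27, -2/3, 8/27)
c = (0, -1/4, 9/8)
Ac = (0, 0, 9/16)
Σ b_i: 37/27·1 + (-2/3)·1 + 8/27·1 = 1 ✓
b·c: (-2/3)·(-1/4) + 8/27·9/8 = 1/2 ✓
b·c²: (-2/3)·1/16 + 8/27·81/64 = 1/3 ✓
b·Ac: 8/27·9/16 = 1/6 ✓; 3 stages ⇒ order 3.

3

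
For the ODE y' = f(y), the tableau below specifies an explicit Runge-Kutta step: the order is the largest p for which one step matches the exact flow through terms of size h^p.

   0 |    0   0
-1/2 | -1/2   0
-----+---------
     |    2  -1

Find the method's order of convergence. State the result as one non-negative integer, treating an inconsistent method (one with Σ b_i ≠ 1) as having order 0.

b = (2, -1)
c = (0, -1/2)
Σ b_i: 2·1 + (-1)·1 = 1 ✓
b·c: (-1)·(-1/2) = 1/2 ✓; 2 stages ⇒ order 2.

2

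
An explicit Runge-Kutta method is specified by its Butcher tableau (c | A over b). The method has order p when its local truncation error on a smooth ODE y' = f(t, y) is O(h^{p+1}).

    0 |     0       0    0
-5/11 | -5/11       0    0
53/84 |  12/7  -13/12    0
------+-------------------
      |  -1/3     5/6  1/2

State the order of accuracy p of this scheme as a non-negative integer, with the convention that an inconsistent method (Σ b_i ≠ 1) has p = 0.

1

b = (-1/3, 5/6, 1/2)
c = (0, -5/11, 53/84)
Ac = (0, 0, 65/132)
Σ b_i: (-1/3)·1 + 5/6·1 + 1/2·1 = 1 ✓
b·c: 5/6·(-5/11) + 1/2·53/84 = -39/616 ≠ 1/2 ⇒ order 1.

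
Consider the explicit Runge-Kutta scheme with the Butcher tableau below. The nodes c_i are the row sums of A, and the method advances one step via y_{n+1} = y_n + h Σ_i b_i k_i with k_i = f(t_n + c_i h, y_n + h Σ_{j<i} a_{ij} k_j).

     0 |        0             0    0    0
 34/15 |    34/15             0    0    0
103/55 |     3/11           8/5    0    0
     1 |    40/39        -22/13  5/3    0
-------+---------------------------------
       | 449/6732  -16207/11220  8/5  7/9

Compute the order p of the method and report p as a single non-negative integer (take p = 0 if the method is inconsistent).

2

b = (449/6732, -16207/11220, 8/5, 7/9)
c = (0, 34/15, 103/55, 1)
Ac = (0, 0, 272/75, -511/715)
Σ b_i: 449/6732·1 + (-16207/11220)·1 + 8/5·1 + 7/9·1 = 1 ✓
b·c: (-16207/11220)·34/15 + 8/5·103/55 + 7/9·1 = 1/2 ✓
b·c²: (-16207/11220)·1156/225 + 8/5·10609/3025 + 7/9·1 = -84308/81675 ≠ 1/3 ⇒ order 2.
b·Ac: 8/5·272/75 + 7/9·(-511/715) = 844079/160875 ≠ 1/6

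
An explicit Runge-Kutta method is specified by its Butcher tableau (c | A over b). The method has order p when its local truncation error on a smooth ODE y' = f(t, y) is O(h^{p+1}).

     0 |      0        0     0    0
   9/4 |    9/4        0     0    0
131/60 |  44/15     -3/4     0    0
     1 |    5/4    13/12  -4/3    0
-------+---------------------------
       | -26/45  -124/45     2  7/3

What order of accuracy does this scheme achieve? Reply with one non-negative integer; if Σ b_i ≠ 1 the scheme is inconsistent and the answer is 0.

b = (-26/45, -124/45, 2, 7/3)
c = (0, 9/4, 131/60, 1)
Ac = (0, 0, -27/16, -341/720)
Σ b_i: (-26/45)·1 + (-124/45)·1 + 2·1 + 7/3·1 = 1 ✓
b·c: (-124/45)·9/4 + 2·131/60 + 7/3·1 = 1/2 ✓
b·c²: (-124/45)·81/16 + 2·17161/3600 + 7/3·1 = -3749/1800 ≠ 1/3 ⇒ order 2.
b·Ac: 2·(-27/16) + 7/3·(-341/720) = -9677/2160 ≠ 1/6

2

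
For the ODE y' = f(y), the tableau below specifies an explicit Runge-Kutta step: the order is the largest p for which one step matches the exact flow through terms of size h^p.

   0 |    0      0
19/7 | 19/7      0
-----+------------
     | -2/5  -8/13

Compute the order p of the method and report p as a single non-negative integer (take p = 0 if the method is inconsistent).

0

b = (-2/5, -8/13)
c = (0, 19/7)
Σ b_i: (-2/5)·1 + (-8/13)·1 = -66/65 ≠ 1 ⇒ order 0.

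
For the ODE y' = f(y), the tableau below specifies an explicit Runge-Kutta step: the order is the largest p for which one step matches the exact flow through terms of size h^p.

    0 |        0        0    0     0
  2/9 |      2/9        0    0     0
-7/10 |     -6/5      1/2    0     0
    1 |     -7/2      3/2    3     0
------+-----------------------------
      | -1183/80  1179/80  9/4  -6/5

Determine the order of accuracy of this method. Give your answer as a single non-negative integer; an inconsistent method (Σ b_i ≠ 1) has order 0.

2

b = (-1183/80, 1179/80, 9/4, -6/5)
c = (0, 2/9, -7/10, 1)
Ac = (0, 0, 1/9, -53/30)
Σ b_i: (-1183/80)·1 + 1179/80·1 + 9/4·1 + (-6/5)·1 = 1 ✓
b·c: 1179/80·2/9 + 9/4·(-7/10) + (-6/5)·1 = 1/2 ✓
b·c²: 1179/80·4/81 + 9/4·49/100 + (-6/5)·1 = 2269/3600 ≠ 1/3 ⇒ order 2.
b·Ac: 9/4·1/9 + (-6/5)·(-53/30) = 237/100 ≠ 1/6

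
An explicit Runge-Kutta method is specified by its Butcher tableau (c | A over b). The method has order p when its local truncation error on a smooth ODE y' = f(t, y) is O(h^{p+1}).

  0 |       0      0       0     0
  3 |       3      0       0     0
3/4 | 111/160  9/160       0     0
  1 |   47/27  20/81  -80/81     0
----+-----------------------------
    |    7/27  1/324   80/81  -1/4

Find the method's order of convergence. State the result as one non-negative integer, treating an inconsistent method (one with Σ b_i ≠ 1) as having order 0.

b = (7/27, 1/324, 80/81, -1/4)
c = (0, 3, 3/4, 1)
Ac = (0, 0, 27/160, 0)
Σ b_i: 7/27·1 + 1/324·1 + 80/81·1 + (-1/4)·1 = 1 ✓
b·c: 1/324·3 + 80/81·3/4 + (-1/4)·1 = 1/2 ✓
b·c²: 1/324·9 + 80/81·9/16 + (-1/4)·1 = 1/3 ✓
b·Ac: 80/81·27/160 = 1/6 ✓
b·c³: 1/324·27 + 80/81·27/64 + (-1/4)·1 = 1/4 ✓
b·(c∘Ac): 80/81·81/640 = 1/8 ✓
b·Ac²: 80/81·81/160 + (-1/4)·5/3 = 1/12 ✓
b·A²c: (-1/4)·(-1/6) = 1/24 ✓; 4 stages ⇒ order 4.

4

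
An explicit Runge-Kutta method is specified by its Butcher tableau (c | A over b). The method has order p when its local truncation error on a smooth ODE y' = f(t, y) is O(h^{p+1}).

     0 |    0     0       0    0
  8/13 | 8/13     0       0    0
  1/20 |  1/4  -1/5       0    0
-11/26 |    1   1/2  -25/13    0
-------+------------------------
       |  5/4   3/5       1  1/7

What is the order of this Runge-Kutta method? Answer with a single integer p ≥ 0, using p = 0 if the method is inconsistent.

0

b = (5/4, 3/5, 1, 1/7)
c = (0, 8/13, 1/20, -11/26)
Ac = (0, 0, -8/65, 11/52)
Σ b_i: 5/4·1 + 3/5·1 + 1·1 + 1/7·1 = 419/140 ≠ 1 ⇒ order 0.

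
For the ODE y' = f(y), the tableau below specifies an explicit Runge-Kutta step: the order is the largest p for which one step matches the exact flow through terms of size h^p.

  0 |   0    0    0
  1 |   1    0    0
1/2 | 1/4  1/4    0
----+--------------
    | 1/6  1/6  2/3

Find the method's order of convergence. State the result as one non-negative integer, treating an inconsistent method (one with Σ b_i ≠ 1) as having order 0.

b = (1/6, 1/6, 2/3)
c = (0, 1, 1/2)
Ac = (0, 0, 1/4)
Σ b_i: 1/6·1 + 1/6·1 + 2/3·1 = 1 ✓
b·c: 1/6·1 + 2/3·1/2 = 1/2 ✓
b·c²: 1/6·1 + 2/3·1/4 = 1/3 ✓
b·Ac: 2/3·1/4 = 1/6 ✓; 3 stages ⇒ order 3.

3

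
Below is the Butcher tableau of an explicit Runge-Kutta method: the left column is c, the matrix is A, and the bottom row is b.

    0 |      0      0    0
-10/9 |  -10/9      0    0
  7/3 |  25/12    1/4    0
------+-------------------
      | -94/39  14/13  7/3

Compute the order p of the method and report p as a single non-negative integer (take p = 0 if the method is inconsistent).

1

b = (-94/39, 14/13, 7/3)
c = (0, -10/9, 7/3)
Ac = (0, 0, -5/18)
Σ b_i: (-94/39)·1 + 14/13·1 + 7/3·1 = 1 ✓
b·c: 14/13·(-10/9) + 7/3·7/3 = 497/117 ≠ 1/2 ⇒ order 1.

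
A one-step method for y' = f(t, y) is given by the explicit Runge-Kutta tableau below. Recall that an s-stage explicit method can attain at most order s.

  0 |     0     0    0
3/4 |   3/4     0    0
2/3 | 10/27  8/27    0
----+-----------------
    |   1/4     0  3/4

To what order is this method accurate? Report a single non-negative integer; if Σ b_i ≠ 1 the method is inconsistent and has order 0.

3

b = (1/4, 0, 3/4)
c = (0, 3/4, 2/3)
Ac = (0, 0, 2/9)
Σ b_i: 1/4·1 + 3/4·1 = 1 ✓
b·c: 3/4·2/3 = 1/2 ✓
b·c²: 3/4·4/9 = 1/3 ✓
b·Ac: 3/4·2/9 = 1/6 ✓; 3 stages ⇒ order 3.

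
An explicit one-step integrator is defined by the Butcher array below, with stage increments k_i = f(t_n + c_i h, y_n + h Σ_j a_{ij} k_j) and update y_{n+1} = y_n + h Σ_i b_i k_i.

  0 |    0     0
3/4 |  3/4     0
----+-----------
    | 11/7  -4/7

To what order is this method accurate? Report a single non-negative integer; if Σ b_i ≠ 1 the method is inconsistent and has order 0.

b = (11/7, -4/7)
c = (0, 3/4)
Σ b_i: 11/7·1 + (-4/7)·1 = 1 ✓
b·c: (-4/7)·3/4 = -3/7 ≠ 1/2 ⇒ order 1.

1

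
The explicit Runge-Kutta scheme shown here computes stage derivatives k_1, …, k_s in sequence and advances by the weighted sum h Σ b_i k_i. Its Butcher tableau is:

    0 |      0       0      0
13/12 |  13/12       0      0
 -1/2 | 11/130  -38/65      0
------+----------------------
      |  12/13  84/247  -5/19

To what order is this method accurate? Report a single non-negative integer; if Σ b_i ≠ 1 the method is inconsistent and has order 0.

3

b = (12/13, 84/247, -5/19)
c = (0, 13/12, -1/2)
Ac = (0, 0, -19/30)
Σ b_i: 12/13·1 + 84/247·1 + (-5/19)·1 = 1 ✓
b·c: 84/247·13/12 + (-5/19)·(-1/2) = 1/2 ✓
b·c²: 84/247·169/144 + (-5/19)·1/4 = 1/3 ✓
b·Ac: (-5/19)·(-19/30) = 1/6 ✓; 3 stages ⇒ order 3.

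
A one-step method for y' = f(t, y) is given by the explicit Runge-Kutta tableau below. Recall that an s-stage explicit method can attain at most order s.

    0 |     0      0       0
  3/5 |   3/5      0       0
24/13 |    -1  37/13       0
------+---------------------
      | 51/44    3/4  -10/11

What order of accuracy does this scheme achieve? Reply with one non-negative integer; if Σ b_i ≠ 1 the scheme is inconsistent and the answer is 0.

1

b = (51/44, 3/4, -10/11)
c = (0, 3/5, 24/13)
Ac = (0, 0, 111/65)
Σ b_i: 51/44·1 + 3/4·1 + (-10/11)·1 = 1 ✓
b·c: 3/4·3/5 + (-10/11)·24/13 = -3513/2860 ≠ 1/2 ⇒ order 1.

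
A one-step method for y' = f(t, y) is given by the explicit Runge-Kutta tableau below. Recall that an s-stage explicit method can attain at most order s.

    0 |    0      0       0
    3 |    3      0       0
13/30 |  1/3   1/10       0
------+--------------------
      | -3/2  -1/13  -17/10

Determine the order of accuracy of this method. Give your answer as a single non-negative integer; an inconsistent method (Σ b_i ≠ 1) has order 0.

b = (-3/2, -1/13, -17/10)
c = (0, 3, 13/30)
Ac = (0, 0, 3/10)
Σ b_i: (-3/2)·1 + (-1/13)·1 + (-17/10)·1 = -213/65 ≠ 1 ⇒ order 0.

0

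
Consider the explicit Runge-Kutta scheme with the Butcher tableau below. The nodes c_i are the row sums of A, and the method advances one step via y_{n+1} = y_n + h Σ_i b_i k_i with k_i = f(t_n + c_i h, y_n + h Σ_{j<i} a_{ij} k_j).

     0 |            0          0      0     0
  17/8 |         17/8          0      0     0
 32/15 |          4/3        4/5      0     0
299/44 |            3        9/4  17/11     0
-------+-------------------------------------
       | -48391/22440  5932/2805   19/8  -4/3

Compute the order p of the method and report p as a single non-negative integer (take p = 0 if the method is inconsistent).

b = (-48391/22440, 5932/2805, 19/8, -4/3)
c = (0, 17/8, 32/15, 299/44)
Ac = (0, 0, 17/10, 42653/5280)
Σ b_i: (-48391/22440)·1 + 5932/2805·1 + 19/8·1 + (-4/3)·1 = 1 ✓
b·c: 5932/2805·17/8 + 19/8·32/15 + (-4/3)·299/44 = 1/2 ✓
b·c²: 5932/2805·289/64 + 19/8·1024/225 + (-4/3)·89401/1936 = -17952133/435600 ≠ 1/3 ⇒ order 2.
b·Ac: 19/8·17/10 + (-4/3)·42653/5280 = -53329/7920 ≠ 1/6

2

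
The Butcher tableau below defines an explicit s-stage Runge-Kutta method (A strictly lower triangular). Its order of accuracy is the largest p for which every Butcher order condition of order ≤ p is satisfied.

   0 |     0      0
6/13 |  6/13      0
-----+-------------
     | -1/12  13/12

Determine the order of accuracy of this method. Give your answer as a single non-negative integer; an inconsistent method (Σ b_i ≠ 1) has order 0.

b = (-1/12, 13/12)
c = (0, 6/13)
Σ b_i: (-1/12)·1 + 13/12·1 = 1 ✓
b·c: 13/12·6/13 = 1/2 ✓; 2 stages ⇒ order 2.

2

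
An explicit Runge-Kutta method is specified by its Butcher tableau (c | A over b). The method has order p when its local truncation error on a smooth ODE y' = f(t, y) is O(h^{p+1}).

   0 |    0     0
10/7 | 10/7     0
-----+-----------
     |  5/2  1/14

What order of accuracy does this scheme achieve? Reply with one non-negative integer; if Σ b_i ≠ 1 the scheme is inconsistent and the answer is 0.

0

b = (5/2, 1/14)
c = (0, 10/7)
Σ b_i: 5/2·1 + 1/14·1 = 18/7 ≠ 1 ⇒ order 0.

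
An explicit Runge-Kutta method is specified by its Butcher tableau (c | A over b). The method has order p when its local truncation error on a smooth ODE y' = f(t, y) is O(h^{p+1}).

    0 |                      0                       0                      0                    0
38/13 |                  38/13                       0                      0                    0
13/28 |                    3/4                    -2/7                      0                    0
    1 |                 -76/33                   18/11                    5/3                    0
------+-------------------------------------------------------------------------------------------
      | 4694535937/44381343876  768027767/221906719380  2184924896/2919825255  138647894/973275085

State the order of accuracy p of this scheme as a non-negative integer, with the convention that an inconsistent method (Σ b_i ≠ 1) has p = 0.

3

b = (4694535937/44381343876, 768027767/221906719380, 2184924896/2919825255, 138647894/973275085)
c = (0, 38/13, 13/28, 1)
Ac = (0, 0, -76/91, 66751/12012)
Σ b_i: 4694535937/44381343876·1 + 768027767/221906719380·1 + 2184924896/2919825255·1 + 138647894/973275085·1 = 1 ✓
b·c: 768027767/221906719380·38/13 + 2184924896/2919825255·13/28 + 138647894/973275085·1 = 1/2 ✓
b·c²: 768027767/221906719380·1444/169 + 2184924896/2919825255·169/784 + 138647894/973275085·1 = 1/3 ✓
b·Ac: 2184924896/2919825255·(-76/91) + 138647894/973275085·66751/12012 = 1/6 ✓
b·c³: 768027767/221906719380·54872/2197 + 2184924896/2919825255·2197/21952 + 138647894/973275085·1 = 10762415369/35427213094 ≠ 1/4 ⇒ order 3.
b·(c∘Ac): 2184924896/2919825255·(-19/49) + 138647894/973275085·66751/12012 = 7613809877/15183091326 ≠ 1/8
b·Ac²: 2184924896/2919825255·(-2888/1183) + 138647894/973275085·62704039/4372368 = 30628878251/141708852376 ≠ 1/12
b·A²c: 138647894/973275085·(-380/273) = -1505319992/7591545663 ≠ 1/24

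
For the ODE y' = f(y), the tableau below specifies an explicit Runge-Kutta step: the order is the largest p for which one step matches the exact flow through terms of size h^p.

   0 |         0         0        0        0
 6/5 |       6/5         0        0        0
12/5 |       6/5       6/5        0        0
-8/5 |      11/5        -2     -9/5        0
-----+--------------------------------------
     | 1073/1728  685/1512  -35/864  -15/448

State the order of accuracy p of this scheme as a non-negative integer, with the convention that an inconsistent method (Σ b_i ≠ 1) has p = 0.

3

b = (1073/1728, 685/1512, -35/864, -15/448)
c = (0, 6/5, 12/5, -8/5)
Ac = (0, 0, 36/25, -168/25)
Σ b_i: 1073/1728·1 + 685/1512·1 + (-35/864)·1 + (-15/448)·1 = 1 ✓
b·c: 685/1512·6/5 + (-35/864)·12/5 + (-15/448)·(-8/5) = 1/2 ✓
b·c²: 685/1512·36/25 + (-35/864)·144/25 + (-15/448)·64/25 = 1/3 ✓
b·Ac: (-35/864)·36/25 + (-15/448)·(-168/25) = 1/6 ✓
b·c³: 685/1512·216/125 + (-35/864)·1728/125 + (-15/448)·(-512/125) = 9/25 ≠ 1/4 ⇒ order 3.
b·(c∘Ac): (-35/864)·432/125 + (-15/448)·1344/125 = -1/2 ≠ 1/8
b·Ac²: (-35/864)·216/125 + (-15/448)·(-1656/125) = 523/1400 ≠ 1/12
b·A²c: (-15/448)·(-324/125) = 243/2800 ≠ 1/24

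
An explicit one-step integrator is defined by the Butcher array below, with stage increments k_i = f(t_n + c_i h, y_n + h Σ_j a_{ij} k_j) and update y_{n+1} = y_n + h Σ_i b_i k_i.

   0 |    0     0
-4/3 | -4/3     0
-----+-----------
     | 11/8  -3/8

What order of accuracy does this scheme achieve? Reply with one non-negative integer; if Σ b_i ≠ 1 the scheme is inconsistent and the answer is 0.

b = (11/8, -3/8)
c = (0, -4/3)
Σ b_i: 11/8·1 + (-3/8)·1 = 1 ✓
b·c: (-3/8)·(-4/3) = 1/2 ✓; 2 stages ⇒ order 2.

2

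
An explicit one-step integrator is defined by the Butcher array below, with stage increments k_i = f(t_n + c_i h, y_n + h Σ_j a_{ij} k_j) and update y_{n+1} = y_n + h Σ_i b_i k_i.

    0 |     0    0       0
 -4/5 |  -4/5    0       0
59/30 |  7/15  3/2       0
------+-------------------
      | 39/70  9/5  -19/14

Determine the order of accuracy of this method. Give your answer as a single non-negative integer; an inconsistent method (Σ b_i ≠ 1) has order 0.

1

b = (39/70, 9/5, -19/14)
c = (0, -4/5, 59/30)
Ac = (0, 0, -6/5)
Σ b_i: 39/70·1 + 9/5·1 + (-19/14)·1 = 1 ✓
b·c: 9/5·(-4/5) + (-19/14)·59/30 = -8629/2100 ≠ 1/2 ⇒ order 1.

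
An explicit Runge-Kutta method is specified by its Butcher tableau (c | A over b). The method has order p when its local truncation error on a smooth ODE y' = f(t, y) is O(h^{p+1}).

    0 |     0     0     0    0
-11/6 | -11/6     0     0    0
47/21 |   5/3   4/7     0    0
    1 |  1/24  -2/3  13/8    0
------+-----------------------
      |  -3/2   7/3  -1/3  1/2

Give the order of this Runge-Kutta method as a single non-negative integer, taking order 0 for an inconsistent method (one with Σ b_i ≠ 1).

1

b = (-3/2, 7/3, -1/3, 1/2)
c = (0, -11/6, 47/21, 1)
Ac = (0, 0, -22/21, 2449/504)
Σ b_i: (-3/2)·1 + 7/3·1 + (-1/3)·1 + 1/2·1 = 1 ✓
b·c: 7/3·(-11/6) + (-1/3)·47/21 + 1/2·1 = -95/21 ≠ 1/2 ⇒ order 1.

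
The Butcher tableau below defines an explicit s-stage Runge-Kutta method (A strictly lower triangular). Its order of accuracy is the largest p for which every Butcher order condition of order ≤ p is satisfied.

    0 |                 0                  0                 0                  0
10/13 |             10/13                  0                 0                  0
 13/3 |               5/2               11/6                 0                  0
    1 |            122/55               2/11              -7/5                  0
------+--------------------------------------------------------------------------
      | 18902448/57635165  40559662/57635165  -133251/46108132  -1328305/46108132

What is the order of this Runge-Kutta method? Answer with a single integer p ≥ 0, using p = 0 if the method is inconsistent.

3

b = (18902448/57635165, 40559662/57635165, -133251/46108132, -1328305/46108132)
c = (0, 10/13, 13/3, 1)
Ac = (0, 0, 55/39, -12713/2145)
Σ b_i: 18902448/57635165·1 + 40559662/57635165·1 + (-133251/46108132)·1 + (-1328305/46108132)·1 = 1 ✓
b·c: 40559662/57635165·10/13 + (-133251/46108132)·13/3 + (-1328305/46108132)·1 = 1/2 ✓
b·c²: 40559662/57635165·100/169 + (-133251/46108132)·169/9 + (-1328305/46108132)·1 = 1/3 ✓
b·Ac: (-133251/46108132)·55/39 + (-1328305/46108132)·(-12713/2145) = 1/6 ✓
b·c³: 40559662/57635165·1000/2197 + (-133251/46108132)·2197/27 + (-1328305/46108132)·1 = 151989989/2697325722 ≠ 1/4 ⇒ order 3.
b·(c∘Ac): (-133251/46108132)·55/9 + (-1328305/46108132)·(-12713/2145) = 22939459/149851429 ≠ 1/8
b·Ac²: (-133251/46108132)·550/507 + (-1328305/46108132)·(-2190197/83655) = 578852567/770664492 ≠ 1/12
b·A²c: (-1328305/46108132)·(-77/39) = 14611355/256888164 ≠ 1/24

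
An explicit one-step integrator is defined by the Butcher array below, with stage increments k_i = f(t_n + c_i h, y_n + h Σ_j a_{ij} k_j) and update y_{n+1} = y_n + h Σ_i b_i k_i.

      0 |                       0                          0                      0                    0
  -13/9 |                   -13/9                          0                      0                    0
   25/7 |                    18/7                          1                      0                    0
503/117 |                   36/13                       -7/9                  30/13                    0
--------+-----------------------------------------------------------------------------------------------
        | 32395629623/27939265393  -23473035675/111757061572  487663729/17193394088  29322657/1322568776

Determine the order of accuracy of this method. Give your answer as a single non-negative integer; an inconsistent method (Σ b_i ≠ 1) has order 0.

3

b = (32395629623/27939265393, -23473035675/111757061572, 487663729/17193394088, 29322657/1322568776)
c = (0, -13/9, 25/7, 503/117)
Ac = (0, 0, -13/9, 69031/7371)
Σ b_i: 32395629623/27939265393·1 + (-23473035675/111757061572)·1 + 487663729/17193394088·1 + 29322657/1322568776·1 = 1 ✓
b·c: (-23473035675/111757061572)·(-13/9) + 487663729/17193394088·25/7 + 29322657/1322568776·503/117 = 1/2 ✓
b·c²: (-23473035675/111757061572)·169/81 + 487663729/17193394088·625/49 + 29322657/1322568776·253009/13689 = 1/3 ✓
b·Ac: 487663729/17193394088·(-13/9) + 29322657/1322568776·69031/7371 = 1/6 ✓
b·c³: (-23473035675/111757061572)·(-2197/729) + 487663729/17193394088·15625/343 + 29322657/1322568776·127263527/1601613 = 12978654770329/3520347439518 ≠ 1/4 ⇒ order 3.
b·(c∘Ac): 487663729/17193394088·(-325/63) + 29322657/1322568776·34722593/862407 = 129924903088/174083115141 ≠ 1/8
b·Ac²: 487663729/17193394088·169/81 + 29322657/1322568776·12915179/464373 = 42231629423/62491374666 ≠ 1/12
b·A²c: 29322657/1322568776·(-10/3) = -48871095/661284388 ≠ 1/24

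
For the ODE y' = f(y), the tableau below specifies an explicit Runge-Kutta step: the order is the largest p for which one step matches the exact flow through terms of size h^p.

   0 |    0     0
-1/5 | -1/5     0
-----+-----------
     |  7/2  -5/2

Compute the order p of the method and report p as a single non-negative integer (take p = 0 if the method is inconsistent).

b = (7/2, -5/2)
c = (0, -1/5)
Σ b_i: 7/2·1 + (-5/2)·1 = 1 ✓
b·c: (-5/2)·(-1/5) = 1/2 ✓; 2 stages ⇒ order 2.

2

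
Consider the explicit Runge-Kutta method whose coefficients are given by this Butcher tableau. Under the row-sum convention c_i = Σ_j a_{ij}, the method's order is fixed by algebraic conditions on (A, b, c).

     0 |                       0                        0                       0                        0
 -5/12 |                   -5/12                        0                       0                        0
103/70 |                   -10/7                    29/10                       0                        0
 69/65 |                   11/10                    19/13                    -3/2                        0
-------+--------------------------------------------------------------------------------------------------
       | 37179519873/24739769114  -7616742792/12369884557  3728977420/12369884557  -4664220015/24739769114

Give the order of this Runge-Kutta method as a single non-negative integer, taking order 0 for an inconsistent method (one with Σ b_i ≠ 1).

3

b = (37179519873/24739769114, -7616742792/12369884557, 3728977420/12369884557, -4664220015/24739769114)
c = (0, -5/12, 103/70, 69/65)
Ac = (0, 0, -29/24, -3844/1365)
Σ b_i: 37179519873/24739769114·1 + (-7616742792/12369884557)·1 + 3728977420/12369884557·1 + (-4664220015/24739769114)·1 = 1 ✓
b·c: (-7616742792/12369884557)·(-5/12) + 3728977420/12369884557·103/70 + (-4664220015/24739769114)·69/65 = 1/2 ✓
b·c²: (-7616742792/12369884557)·25/144 + 3728977420/12369884557·10609/4900 + (-4664220015/24739769114)·4761/4225 = 1/3 ✓
b·Ac: 3728977420/12369884557·(-29/24) + (-4664220015/24739769114)·(-3844/1365) = 1/6 ✓
b·c³: (-7616742792/12369884557)·(-125/1728) + 3728977420/12369884557·1092727/343000 + (-4664220015/24739769114)·328509/274625 = 121477078457681/155860545418200 ≠ 1/4 ⇒ order 3.
b·(c∘Ac): 3728977420/12369884557·(-2987/1680) + (-4664220015/24739769114)·(-88412/29575) = 20496937297/742193073420 ≠ 1/8
b·Ac²: 3728977420/12369884557·145/288 + (-4664220015/24739769114)·(-6865643/2293200) = 89304493365719/124688436334560 ≠ 1/12
b·A²c: (-4664220015/24739769114)·29/16 = -135262380435/395836305824 ≠ 1/24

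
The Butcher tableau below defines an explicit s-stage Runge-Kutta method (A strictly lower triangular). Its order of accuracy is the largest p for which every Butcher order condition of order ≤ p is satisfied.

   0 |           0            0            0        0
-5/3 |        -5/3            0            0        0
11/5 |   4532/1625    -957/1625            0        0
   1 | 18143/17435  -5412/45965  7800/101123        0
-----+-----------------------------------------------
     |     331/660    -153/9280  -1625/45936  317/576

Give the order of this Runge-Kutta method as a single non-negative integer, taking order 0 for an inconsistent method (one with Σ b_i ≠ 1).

4

b = (331/660, -153/9280, -1625/45936, 317/576)
c = (0, -5/3, 11/5, 1)
Ac = (0, 0, 319/325, 116/317)
Σ b_i: 331/660·1 + (-153/9280)·1 + (-1625/45936)·1 + 317/576·1 = 1 ✓
b·c: (-153/9280)·(-5/3) + (-1625/45936)·11/5 + 317/576·1 = 1/2 ✓
b·c²: (-153/9280)·25/9 + (-1625/45936)·121/25 + 317/576·1 = 1/3 ✓
b·Ac: (-1625/45936)·319/325 + 317/576·116/317 = 1/6 ✓
b·c³: (-153/9280)·(-125/27) + (-1625/45936)·1331/125 + 317/576·1 = 1/4 ✓
b·(c∘Ac): (-1625/45936)·3509/1625 + 317/576·116/317 = 1/8 ✓
b·Ac²: (-1625/45936)·(-319/195) + 317/576·44/951 = 1/12 ✓
b·A²c: 317/576·24/317 = 1/24 ✓; 4 stages ⇒ order 4.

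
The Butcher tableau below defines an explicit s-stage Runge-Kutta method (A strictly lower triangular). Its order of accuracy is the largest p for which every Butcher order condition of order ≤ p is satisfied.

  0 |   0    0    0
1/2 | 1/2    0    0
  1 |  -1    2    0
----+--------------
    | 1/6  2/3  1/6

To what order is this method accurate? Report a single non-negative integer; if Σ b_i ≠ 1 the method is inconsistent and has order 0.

3

b = (1/6, 2/3, 1/6)
c = (0, 1/2, 1)
Ac = (0, 0, 1)
Σ b_i: 1/6·1 + 2/3·1 + 1/6·1 = 1 ✓
b·c: 2/3·1/2 + 1/6·1 = 1/2 ✓
b·c²: 2/3·1/4 + 1/6·1 = 1/3 ✓
b·Ac: 1/6·1 = 1/6 ✓; 3 stages ⇒ order 3.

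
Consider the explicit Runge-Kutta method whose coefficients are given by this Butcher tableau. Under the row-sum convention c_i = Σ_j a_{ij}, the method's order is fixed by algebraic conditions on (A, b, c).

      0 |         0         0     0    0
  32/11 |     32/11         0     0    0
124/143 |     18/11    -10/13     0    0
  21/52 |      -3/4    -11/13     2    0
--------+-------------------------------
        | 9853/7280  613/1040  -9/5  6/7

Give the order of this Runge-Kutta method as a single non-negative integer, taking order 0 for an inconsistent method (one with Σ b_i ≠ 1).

2

b = (9853/7280, 613/1040, -9/5, 6/7)
c = (0, 32/11, 124/143, 21/52)
Ac = (0, 0, -320/143, -8/11)
Σ b_i: 9853/7280·1 + 613/1040·1 + (-9/5)·1 + 6/7·1 = 1 ✓
b·c: 613/1040·32/11 + (-9/5)·124/143 + 6/7·21/52 = 1/2 ✓
b·c²: 613/1040·1024/121 + (-9/5)·15376/20449 + 6/7·441/2704 = 3087401/817960 ≠ 1/3 ⇒ order 2.
b·Ac: (-9/5)·(-320/143) + 6/7·(-8/11) = 3408/1001 ≠ 1/6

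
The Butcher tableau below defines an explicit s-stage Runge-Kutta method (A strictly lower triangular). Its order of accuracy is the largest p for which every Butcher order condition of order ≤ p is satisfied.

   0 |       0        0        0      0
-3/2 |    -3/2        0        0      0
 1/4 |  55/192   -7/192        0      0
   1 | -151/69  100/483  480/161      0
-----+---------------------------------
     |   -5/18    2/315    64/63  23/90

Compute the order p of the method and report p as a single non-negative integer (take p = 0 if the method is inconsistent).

4

b = (-5/18, 2/315, 64/63, 23/90)
c = (0, -3/2, 1/4, 1)
Ac = (0, 0, 7/128, 10/23)
Σ b_i: (-5/18)·1 + 2/315·1 + 64/63·1 + 23/90·1 = 1 ✓
b·c: 2/315·(-3/2) + 64/63·1/4 + 23/90·1 = 1/2 ✓
b·c²: 2/315·9/4 + 64/63·1/16 + 23/90·1 = 1/3 ✓
b·Ac: 64/63·7/128 + 23/90·10/23 = 1/6 ✓
b·c³: 2/315·(-27/8) + 64/63·1/64 + 23/90·1 = 1/4 ✓
b·(c∘Ac): 64/63·7/512 + 23/90·10/23 = 1/8 ✓
b·Ac²: 64/63·(-21/256) + 23/90·15/23 = 1/12 ✓
b·A²c: 23/90·15/92 = 1/24 ✓; 4 stages ⇒ order 4.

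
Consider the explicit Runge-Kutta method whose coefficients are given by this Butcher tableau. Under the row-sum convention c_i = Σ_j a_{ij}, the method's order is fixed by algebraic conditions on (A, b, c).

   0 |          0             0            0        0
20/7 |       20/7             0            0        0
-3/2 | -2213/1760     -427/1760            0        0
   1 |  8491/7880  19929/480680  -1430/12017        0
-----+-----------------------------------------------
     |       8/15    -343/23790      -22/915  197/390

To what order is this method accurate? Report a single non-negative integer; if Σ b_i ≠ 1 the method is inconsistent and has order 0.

b = (8/15, -343/23790, -22/915, 197/390)
c = (0, 20/7, -3/2, 1)
Ac = (0, 0, -61/88, 117/394)
Σ b_i: 8/15·1 + (-343/23790)·1 + (-22/915)·1 + 197/390·1 = 1 ✓
b·c: (-343/23790)·20/7 + (-22/915)·(-3/2) + 197/390·1 = 1/2 ✓
b·c²: (-343/23790)·400/49 + (-22/915)·9/4 + 197/390·1 = 1/3 ✓
b·Ac: (-22/915)·(-61/88) + 197/390·117/394 = 1/6 ✓
b·c³: (-343/23790)·8000/343 + (-22/915)·(-27/8) + 197/390·1 = 1/4 ✓
b·(c∘Ac): (-22/915)·183/176 + 197/390·117/394 = 1/8 ✓
b·Ac²: (-22/915)·(-305/154) + 197/390·195/2758 = 1/12 ✓
b·A²c: 197/390·65/788 = 1/24 ✓; 4 stages ⇒ order 4.

4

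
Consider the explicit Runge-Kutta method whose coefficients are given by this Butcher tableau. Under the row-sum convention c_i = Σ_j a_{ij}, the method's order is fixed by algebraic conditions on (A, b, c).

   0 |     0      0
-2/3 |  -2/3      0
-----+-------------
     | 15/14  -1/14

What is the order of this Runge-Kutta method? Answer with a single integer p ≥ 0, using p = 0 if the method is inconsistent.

b = (15/14, -1/14)
c = (0, -2/3)
Σ b_i: 15/14·1 + (-1/14)·1 = 1 ✓
b·c: (-1/14)·(-2/3) = 1/21 ≠ 1/2 ⇒ order 1.

1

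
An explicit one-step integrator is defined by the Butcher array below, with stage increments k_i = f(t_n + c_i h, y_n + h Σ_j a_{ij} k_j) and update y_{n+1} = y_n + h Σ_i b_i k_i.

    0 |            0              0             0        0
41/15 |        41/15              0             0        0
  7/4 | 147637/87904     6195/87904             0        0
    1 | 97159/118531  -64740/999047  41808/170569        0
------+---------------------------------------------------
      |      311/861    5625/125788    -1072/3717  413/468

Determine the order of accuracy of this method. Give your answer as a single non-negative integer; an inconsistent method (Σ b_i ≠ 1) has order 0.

4

b = (311/861, 5625/125788, -1072/3717, 413/468)
c = (0, 41/15, 7/4, 1)
Ac = (0, 0, 413/2144, 104/413)
Σ b_i: 311/861·1 + 5625/125788·1 + (-1072/3717)·1 + 413/468·1 = 1 ✓
b·c: 5625/125788·41/15 + (-1072/3717)·7/4 + 413/468·1 = 1/2 ✓
b·c²: 5625/125788·1681/225 + (-1072/3717)·49/16 + 413/468·1 = 1/3 ✓
b·Ac: (-1072/3717)·413/2144 + 413/468·104/413 = 1/6 ✓
b·c³: 5625/125788·68921/3375 + (-1072/3717)·343/64 + 413/468·1 = 1/4 ✓
b·(c∘Ac): (-1072/3717)·2891/8576 + 413/468·104/413 = 1/8 ✓
b·Ac²: (-1072/3717)·16933/32160 + 413/468·1651/6195 = 1/12 ✓
b·A²c: 413/468·39/826 = 1/24 ✓; 4 stages ⇒ order 4.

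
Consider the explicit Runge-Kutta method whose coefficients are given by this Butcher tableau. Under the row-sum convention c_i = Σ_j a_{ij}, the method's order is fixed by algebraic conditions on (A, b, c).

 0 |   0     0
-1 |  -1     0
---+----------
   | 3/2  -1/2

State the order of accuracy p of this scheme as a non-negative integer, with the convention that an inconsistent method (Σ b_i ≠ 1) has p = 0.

b = (3/2, -1/2)
c = (0, -1)
Σ b_i: 3/2·1 + (-1/2)·1 = 1 ✓
b·c: (-1/2)·(-1) = 1/2 ✓; 2 stages ⇒ order 2.

2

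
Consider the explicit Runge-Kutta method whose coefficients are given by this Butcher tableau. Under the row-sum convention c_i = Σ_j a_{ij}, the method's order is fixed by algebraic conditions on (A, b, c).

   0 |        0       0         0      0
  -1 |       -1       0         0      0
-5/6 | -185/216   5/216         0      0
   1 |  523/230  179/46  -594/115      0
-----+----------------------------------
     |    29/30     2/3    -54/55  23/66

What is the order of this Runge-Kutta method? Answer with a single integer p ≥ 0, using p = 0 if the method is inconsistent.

4

b = (29/30, 2/3, -54/55, 23/66)
c = (0, -1, -5/6, 1)
Ac = (0, 0, -5/216, 19/46)
Σ b_i: 29/30·1 + 2/3·1 + (-54/55)·1 + 23/66·1 = 1 ✓
b·c: 2/3·(-1) + (-54/55)·(-5/6) + 23/66·1 = 1/2 ✓
b·c²: 2/3·1 + (-54/55)·25/36 + 23/66·1 = 1/3 ✓
b·Ac: (-54/55)·(-5/216) + 23/66·19/46 = 1/6 ✓
b·c³: 2/3·(-1) + (-54/55)·(-125/216) + 23/66·1 = 1/4 ✓
b·(c∘Ac): (-54/55)·25/1296 + 23/66·19/46 = 1/8 ✓
b·Ac²: (-54/55)·5/216 + 23/66·7/23 = 1/12 ✓
b·A²c: 23/66·11/92 = 1/24 ✓; 4 stages ⇒ order 4.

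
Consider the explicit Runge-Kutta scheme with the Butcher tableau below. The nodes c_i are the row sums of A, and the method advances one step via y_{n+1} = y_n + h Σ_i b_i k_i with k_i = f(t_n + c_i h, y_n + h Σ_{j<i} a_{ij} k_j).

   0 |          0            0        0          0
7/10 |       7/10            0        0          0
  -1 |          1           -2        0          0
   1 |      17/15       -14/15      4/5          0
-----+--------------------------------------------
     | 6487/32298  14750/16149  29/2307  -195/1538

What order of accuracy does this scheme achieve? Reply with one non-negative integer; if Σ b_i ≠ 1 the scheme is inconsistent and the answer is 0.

3

b = (6487/32298, 14750/16149, 29/2307, -195/1538)
c = (0, 7/10, -1, 1)
Ac = (0, 0, -7/5, -109/75)
Σ b_i: 6487/32298·1 + 14750/16149·1 + 29/2307·1 + (-195/1538)·1 = 1 ✓
b·c: 14750/16149·7/10 + 29/2307·(-1) + (-195/1538)·1 = 1/2 ✓
b·c²: 14750/16149·49/100 + 29/2307·1 + (-195/1538)·1 = 1/3 ✓
b·Ac: 29/2307·(-7/5) + (-195/1538)·(-109/75) = 1/6 ✓
b·c³: 14750/16149·343/1000 + 29/2307·(-1) + (-195/1538)·1 = 535/3076 ≠ 1/4 ⇒ order 3.
b·(c∘Ac): 29/2307·7/5 + (-195/1538)·(-109/75) = 4657/23070 ≠ 1/8
b·Ac²: 29/2307·(-49/50) + (-195/1538)·257/750 = -2573/46140 ≠ 1/12
b·A²c: (-195/1538)·(-28/25) = 546/3845 ≠ 1/24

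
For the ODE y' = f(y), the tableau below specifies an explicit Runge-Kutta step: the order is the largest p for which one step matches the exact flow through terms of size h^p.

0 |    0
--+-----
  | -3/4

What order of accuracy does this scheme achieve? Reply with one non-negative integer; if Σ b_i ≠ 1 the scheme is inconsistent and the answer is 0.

b = (-3/4)
c = (0)
Σ b_i: (-3/4)·1 = -3/4 ≠ 1 ⇒ order 0.

0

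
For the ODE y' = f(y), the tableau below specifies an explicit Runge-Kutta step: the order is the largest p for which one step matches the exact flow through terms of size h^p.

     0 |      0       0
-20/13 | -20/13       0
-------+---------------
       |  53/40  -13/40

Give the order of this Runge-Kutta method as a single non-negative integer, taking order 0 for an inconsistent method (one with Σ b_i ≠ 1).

b = (53/40, -13/40)
c = (0, -20/13)
Σ b_i: 53/40·1 + (-13/40)·1 = 1 ✓
b·c: (-13/40)·(-20/13) = 1/2 ✓; 2 stages ⇒ order 2.

2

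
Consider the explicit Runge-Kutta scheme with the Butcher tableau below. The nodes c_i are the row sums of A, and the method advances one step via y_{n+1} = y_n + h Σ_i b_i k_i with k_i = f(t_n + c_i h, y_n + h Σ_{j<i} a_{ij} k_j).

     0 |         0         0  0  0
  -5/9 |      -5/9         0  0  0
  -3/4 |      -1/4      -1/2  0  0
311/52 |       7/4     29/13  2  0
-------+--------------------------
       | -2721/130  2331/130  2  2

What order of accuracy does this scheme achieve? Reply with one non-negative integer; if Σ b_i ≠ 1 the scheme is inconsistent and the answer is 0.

b = (-2721/130, 2331/130, 2, 2)
c = (0, -5/9, -3/4, 311/52)
Ac = (0, 0, 5/18, -641/234)
Σ b_i: (-2721/130)·1 + 2331/130·1 + 2·1 + 2·1 = 1 ✓
b·c: 2331/130·(-5/9) + 2·(-3/4) + 2·311/52 = 1/2 ✓
b·c²: 2331/130·25/81 + 2·9/16 + 2·96721/2704 = 475759/6084 ≠ 1/3 ⇒ order 2.
b·Ac: 2·5/18 + 2·(-641/234) = -64/13 ≠ 1/6

2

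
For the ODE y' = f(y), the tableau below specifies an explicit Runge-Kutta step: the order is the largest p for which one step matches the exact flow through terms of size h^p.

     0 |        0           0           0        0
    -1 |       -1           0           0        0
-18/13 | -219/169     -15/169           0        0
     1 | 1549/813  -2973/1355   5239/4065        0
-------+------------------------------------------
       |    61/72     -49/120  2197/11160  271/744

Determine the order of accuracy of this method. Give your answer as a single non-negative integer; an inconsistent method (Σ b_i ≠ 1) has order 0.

b = (61/72, -49/120, 2197/11160, 271/744)
c = (0, -1, -18/13, 1)
Ac = (0, 0, 15/169, 111/271)
Σ b_i: 61/72·1 + (-49/120)·1 + 2197/11160·1 + 271/744·1 = 1 ✓
b·c: (-49/120)·(-1) + 2197/11160·(-18/13) + 271/744·1 = 1/2 ✓
b·c²: (-49/120)·1 + 2197/11160·324/169 + 271/744·1 = 1/3 ✓
b·Ac: 2197/11160·15/169 + 271/744·111/271 = 1/6 ✓
b·c³: (-49/120)·(-1) + 2197/11160·(-5832/2197) + 271/744·1 = 1/4 ✓
b·(c∘Ac): 2197/11160·(-270/2197) + 271/744·111/271 = 1/8 ✓
b·Ac²: 2197/11160·(-15/169) + 271/744·75/271 = 1/12 ✓
b·A²c: 271/744·31/271 = 1/24 ✓; 4 stages ⇒ order 4.

4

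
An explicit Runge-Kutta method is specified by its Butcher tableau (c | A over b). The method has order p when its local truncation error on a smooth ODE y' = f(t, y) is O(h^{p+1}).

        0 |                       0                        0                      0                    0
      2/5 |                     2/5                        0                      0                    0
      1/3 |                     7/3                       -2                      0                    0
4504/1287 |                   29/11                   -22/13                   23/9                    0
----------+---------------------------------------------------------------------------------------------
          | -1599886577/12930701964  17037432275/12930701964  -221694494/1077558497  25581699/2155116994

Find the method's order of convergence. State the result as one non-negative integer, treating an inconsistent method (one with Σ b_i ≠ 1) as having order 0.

b = (-1599886577/12930701964, 17037432275/12930701964, -221694494/1077558497, 25581699/2155116994)
c = (0, 2/5, 1/3, 4504/1287)
Ac = (0, 0, -4/5, 307/1755)
Σ b_i: (-1599886577/12930701964)·1 + 17037432275/12930701964·1 + (-221694494/1077558497)·1 + 25581699/2155116994·1 = 1 ✓
b·c: 17037432275/12930701964·2/5 + (-221694494/1077558497)·1/3 + 25581699/2155116994·4504/1287 = 1/2 ✓
b·c²: 17037432275/12930701964·4/25 + (-221694494/1077558497)·1/9 + 25581699/2155116994·20286016/1656369 = 1/3 ✓
b·Ac: (-221694494/1077558497)·(-4/5) + 25581699/2155116994·307/1755 = 1/6 ✓
b·c³: 17037432275/12930701964·8/125 + (-221694494/1077558497)·1/27 + 25581699/2155116994·91368216064/2131746903 = 36537442473712/62406800353755 ≠ 1/4 ⇒ order 3.
b·(c∘Ac): (-221694494/1077558497)·(-4/15) + 25581699/2155116994·1382728/2258685 = 1807619468/29094079419 ≠ 1/8
b·Ac²: (-221694494/1077558497)·(-8/25) + 25581699/2155116994·347/26325 = 6399975529/96980264730 ≠ 1/12
b·A²c: 25581699/2155116994·(-92/45) = -130750906/5387792485 ≠ 1/24

3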